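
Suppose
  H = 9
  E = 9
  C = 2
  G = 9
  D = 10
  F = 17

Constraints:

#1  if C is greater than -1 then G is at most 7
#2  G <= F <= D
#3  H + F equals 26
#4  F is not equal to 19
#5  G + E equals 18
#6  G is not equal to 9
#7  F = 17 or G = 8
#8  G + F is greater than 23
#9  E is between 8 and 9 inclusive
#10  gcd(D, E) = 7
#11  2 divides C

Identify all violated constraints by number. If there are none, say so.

#1 C = 2 > -1, so we need G ≤ 7; but G = 9 > 7  no
#2 values 9, 17, 10; F = 17 is not <= D = 10  no
#3 H + F = 9 + 17 = 26  yes
#4 F = 17, and 17 ≠ 19  yes
#5 G + E = 9 + 9 = 18  yes
#6 G = 9, but 9 is required to differ  no
#7 F = 17 = 17 (first disjunct)  yes
#8 G + F = 9 + 17 = 26; 26 > 23  yes
#9 E = 9 lies in [8, 9]  yes
#10 gcd(10, 9) = 1, not 7  no
#11 2 / 2 = 1, so 2 divides 2  yes

Constraints 1, 2, 6, 10 are violated.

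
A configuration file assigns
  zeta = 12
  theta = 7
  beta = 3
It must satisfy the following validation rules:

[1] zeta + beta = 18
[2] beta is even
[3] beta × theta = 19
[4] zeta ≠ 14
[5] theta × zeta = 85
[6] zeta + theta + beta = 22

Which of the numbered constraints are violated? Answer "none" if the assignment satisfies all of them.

[1] zeta + beta = 12 + 3 = 15, not 18 — violated.
[2] beta = 3 is odd — violated.
[3] beta × theta = 3 × 7 = 21, not 19 — violated.
[4] zeta = 12, and 12 ≠ 14 — satisfied.
[5] theta × zeta = 7 × 12 = 84, not 85 — violated.
[6] zeta + theta + beta = 12 + 7 + 3 = 22 — satisfied.

Constraints 1, 2, 3, and 5 do not hold.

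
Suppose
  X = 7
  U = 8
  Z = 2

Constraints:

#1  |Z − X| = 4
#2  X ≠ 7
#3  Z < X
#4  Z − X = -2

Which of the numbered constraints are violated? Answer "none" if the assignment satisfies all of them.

#1 |2 − 7| = 5, not 4 — does not hold.
#2 X = 7, but 7 is required to differ — does not hold.
#3 Z = 2, X = 7; 2 < 7 — holds.
#4 Z − X = 2 − 7 = -5, not -2 — does not hold.

Constraints 1, 2, and 4 are violated.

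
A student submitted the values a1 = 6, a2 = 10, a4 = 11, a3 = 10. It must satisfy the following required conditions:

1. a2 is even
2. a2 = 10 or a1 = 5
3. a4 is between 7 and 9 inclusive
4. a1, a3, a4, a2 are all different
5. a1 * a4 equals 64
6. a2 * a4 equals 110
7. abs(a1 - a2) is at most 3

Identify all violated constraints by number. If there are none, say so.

1. a2 = 10 is even — OK.
2. a2 = 10 = 10 (first disjunct) — OK.
3. a4 = 11 is outside [7, 9] — violated.
4. a3 = a2 = 10, not all different — violated.
5. a1 * a4 = 6 * 11 = 66, not 64 — violated.
6. a2 * a4 = 10 * 11 = 110 — OK.
7. abs(6 - 10) = 4; 4 > 3, exceeds bound 3 — violated.

Constraints 3, 4, 5, 7 are violated.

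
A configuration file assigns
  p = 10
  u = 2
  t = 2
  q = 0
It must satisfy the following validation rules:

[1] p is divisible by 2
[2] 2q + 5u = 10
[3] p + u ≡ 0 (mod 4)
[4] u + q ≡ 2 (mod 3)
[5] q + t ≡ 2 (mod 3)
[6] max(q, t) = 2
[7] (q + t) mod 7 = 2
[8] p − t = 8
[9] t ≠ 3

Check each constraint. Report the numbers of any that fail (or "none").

[1] 10 / 2 = 5, so 2 divides 10  yes
[2] 2q + 5u = 2(0) + 5(2) = 10  yes
[3] p + u = 12; 12 mod 4 = 0  yes
[4] u + q = 2; 2 mod 3 = 2  yes
[5] q + t = 2; 2 mod 3 = 2  yes
[6] max(0, 2) = 2  yes
[7] q + t = 2; 2 mod 7 = 2  yes
[8] p − t = 10 − 2 = 8  yes
[9] t = 2, and 2 ≠ 3  yes

Yes — all constraints hold.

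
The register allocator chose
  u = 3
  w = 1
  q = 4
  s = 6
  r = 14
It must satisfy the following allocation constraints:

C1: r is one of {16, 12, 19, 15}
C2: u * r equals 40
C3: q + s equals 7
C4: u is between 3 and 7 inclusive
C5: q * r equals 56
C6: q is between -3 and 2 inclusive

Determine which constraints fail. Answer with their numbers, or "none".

C1: r = 14 is not in {16, 12, 19, 15}  ✗
C2: u * r = 3 * 14 = 42, not 40  ✗
C3: q + s = 4 + 6 = 10, not 7  ✗
C4: u = 3 lies in [3, 7]  ✓
C5: q * r = 4 * 14 = 56  ✓
C6: q = 4 is outside [-3, 2]  ✗

No — constraints 1, 2, 3, 6 are not satisfied.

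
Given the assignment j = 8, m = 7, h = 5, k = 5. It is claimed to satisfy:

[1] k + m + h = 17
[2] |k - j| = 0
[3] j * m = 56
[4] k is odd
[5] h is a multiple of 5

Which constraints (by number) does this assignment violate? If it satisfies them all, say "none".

[1] k + m + h = 5 + 7 + 5 = 17  yes
[2] |5 - 8| = 3, not 0  no
[3] j * m = 8 * 7 = 56  yes
[4] k = 5 is odd  yes
[5] 5 / 5 = 1, so 5 divides 5  yes

No — constraint 2 is not satisfied.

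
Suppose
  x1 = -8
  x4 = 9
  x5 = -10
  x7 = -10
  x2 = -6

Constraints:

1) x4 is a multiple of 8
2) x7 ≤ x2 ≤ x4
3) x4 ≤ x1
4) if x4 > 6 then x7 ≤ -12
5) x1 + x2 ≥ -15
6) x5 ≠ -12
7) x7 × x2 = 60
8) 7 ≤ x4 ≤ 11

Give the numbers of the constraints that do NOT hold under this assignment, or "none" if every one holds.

1) 9 = 8×1 + 1, so 8 does not divide 9  ✗
2) values -10 ≤ -6 ≤ 9  ✓
3) x4 = 9, x1 = -8; 9 > -8 (want ≤)  ✗
4) x4 = 9 > 6, so we need x7 ≤ -12; but x7 = -10 > -12  ✗
5) x1 + x2 = -8 + (-6) = -14; -14 ≥ -15  ✓
6) x5 = -10, and -10 ≠ -12  ✓
7) x7 × x2 = -10 × (-6) = 60  ✓
8) x4 = 9 lies in [7, 11]  ✓

No — constraints 1, 3, and 4 are not satisfied.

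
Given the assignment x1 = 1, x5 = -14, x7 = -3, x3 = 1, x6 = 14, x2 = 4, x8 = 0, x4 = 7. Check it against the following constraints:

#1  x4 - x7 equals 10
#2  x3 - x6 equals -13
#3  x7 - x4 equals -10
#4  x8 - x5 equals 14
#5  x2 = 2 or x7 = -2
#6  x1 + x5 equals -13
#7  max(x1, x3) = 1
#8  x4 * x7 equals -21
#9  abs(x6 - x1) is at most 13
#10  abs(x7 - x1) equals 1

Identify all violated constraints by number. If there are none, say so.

The assignment fails constraints 5, 10.

#1 x4 - x7 = 7 - (-3) = 10  yes
#2 x3 - x6 = 1 - 14 = -13  yes
#3 x7 - x4 = -3 - 7 = -10  yes
#4 x8 - x5 = 0 - (-14) = 14  yes
#5 x2 = 4 ≠ 2 and x7 = -3 ≠ -2; both disjuncts false  no
#6 x1 + x5 = 1 + (-14) = -13  yes
#7 max(1, 1) = 1  yes
#8 x4 * x7 = 7 * (-3) = -21  yes
#9 abs(14 - 1) = 13; 13 ≤ 13  yes
#10 abs(-3 - 1) = 4, not 1  no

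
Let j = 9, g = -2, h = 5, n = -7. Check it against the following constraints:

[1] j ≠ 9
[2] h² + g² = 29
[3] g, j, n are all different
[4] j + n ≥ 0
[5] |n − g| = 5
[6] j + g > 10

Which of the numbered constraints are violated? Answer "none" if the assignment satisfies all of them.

The assignment fails constraints 1 and 6.

[1] j = 9, but 9 is required to differ  fails
[2] h² + g² = 5² + (-2)² = 25 + 4 = 29  holds
[3] values -2, 9, -7 are pairwise distinct  holds
[4] j + n = 9 + (-7) = 2; 2 ≥ 0  holds
[5] |-7 − (-2)| = 5  holds
[6] j + g = 9 + (-2) = 7; 7 ≤ 10, bound 10 not met  fails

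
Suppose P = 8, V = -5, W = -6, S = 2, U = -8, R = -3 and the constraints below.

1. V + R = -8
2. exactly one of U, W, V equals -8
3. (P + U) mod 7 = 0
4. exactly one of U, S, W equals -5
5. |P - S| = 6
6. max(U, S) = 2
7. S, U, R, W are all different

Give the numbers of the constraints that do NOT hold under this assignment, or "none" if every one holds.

Constraint 4 does not hold.

1. V + R = -5 + (-3) = -8  OK
2. U=-8, W=-6, V=-5; 1 of them equals -8  OK
3. P + U = 0; 0 mod 7 = 0  OK
4. U=-8, S=2, W=-6; 0 of them equal -5, not exactly one  FAIL
5. |8 - 2| = 6  OK
6. max(-8, 2) = 2  OK
7. values 2, -8, -3, -6 are pairwise distinct  OK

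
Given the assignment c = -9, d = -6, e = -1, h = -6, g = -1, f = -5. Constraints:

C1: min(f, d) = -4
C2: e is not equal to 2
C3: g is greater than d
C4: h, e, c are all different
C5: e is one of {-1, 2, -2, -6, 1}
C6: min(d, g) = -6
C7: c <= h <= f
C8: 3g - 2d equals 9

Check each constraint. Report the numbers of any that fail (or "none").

C1: min(-5, -6) = -6, not -4 — violated.
C2: e = -1, and -1 ≠ 2 — OK.
C3: g = -1, d = -6; -1 > -6 — OK.
C4: values -6, -1, -9 are pairwise distinct — OK.
C5: e = -1 is in {-1, 2, -2, -6, 1} — OK.
C6: min(-6, -1) = -6 — OK.
C7: values -9 <= -6 <= -5 — OK.
C8: 3g - 2d = 3(-1) - 2(-6) = 9 — OK.

The assignment fails constraint 1.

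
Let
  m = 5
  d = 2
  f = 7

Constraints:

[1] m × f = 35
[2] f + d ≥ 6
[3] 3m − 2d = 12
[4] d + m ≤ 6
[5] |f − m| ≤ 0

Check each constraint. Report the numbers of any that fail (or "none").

[1] m × f = 5 × 7 = 35  true
[2] f + d = 7 + 2 = 9; 9 ≥ 6  true
[3] 3m − 2d = 3(5) − 2(2) = 11, not 12  false
[4] d + m = 2 + 5 = 7; 7 > 6, bound 6 not met  false
[5] |7 − 5| = 2; 2 > 0, exceeds bound 0  false

The assignment fails constraints 3, 4, and 5.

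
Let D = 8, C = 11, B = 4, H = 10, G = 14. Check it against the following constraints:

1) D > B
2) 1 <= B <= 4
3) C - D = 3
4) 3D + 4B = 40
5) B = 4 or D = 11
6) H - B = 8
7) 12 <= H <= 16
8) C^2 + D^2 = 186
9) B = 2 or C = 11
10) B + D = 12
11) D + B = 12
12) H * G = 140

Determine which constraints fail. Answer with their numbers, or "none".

No — constraints 6, 7, and 8 are not satisfied.

1) D = 8, B = 4; 8 > 4  ✔
2) B = 4 lies in [1, 4]  ✔
3) C - D = 11 - 8 = 3  ✔
4) 3D + 4B = 3(8) + 4(4) = 40  ✔
5) B = 4 = 4 (first disjunct)  ✔
6) H - B = 10 - 4 = 6, not 8  ✘
7) H = 10 is outside [12, 16]  ✘
8) C^2 + D^2 = 11^2 + 8^2 = 121 + 64 = 185, not 186  ✘
9) B = 4 ≠ 2, but C = 11 = 11 (second disjunct)  ✔
10) B + D = 4 + 8 = 12  ✔
11) D + B = 8 + 4 = 12  ✔
12) H * G = 10 * 14 = 140  ✔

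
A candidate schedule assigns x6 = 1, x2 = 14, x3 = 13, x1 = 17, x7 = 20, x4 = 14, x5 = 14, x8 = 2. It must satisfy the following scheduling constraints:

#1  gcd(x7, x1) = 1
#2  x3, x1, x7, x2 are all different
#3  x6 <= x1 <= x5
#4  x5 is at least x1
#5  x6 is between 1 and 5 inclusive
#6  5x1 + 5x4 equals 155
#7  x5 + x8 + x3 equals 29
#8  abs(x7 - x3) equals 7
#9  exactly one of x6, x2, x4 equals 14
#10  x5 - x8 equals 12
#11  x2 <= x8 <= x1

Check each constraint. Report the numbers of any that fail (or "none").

Violated: 3, 4, 9, and 11.

#1 gcd(20, 17) = 1 — holds.
#2 values 13, 17, 20, 14 are pairwise distinct — holds.
#3 values 1, 17, 14; x1 = 17 is not <= x5 = 14 — fails.
#4 x5 = 14, x1 = 17; 14 < 17 (want ≥) — fails.
#5 x6 = 1 lies in [1, 5] — holds.
#6 5x1 + 5x4 = 5(17) + 5(14) = 155 — holds.
#7 x5 + x8 + x3 = 14 + 2 + 13 = 29 — holds.
#8 abs(20 - 13) = 7 — holds.
#9 x6=1, x2=14, x4=14; 2 of them equal 14, not exactly one — fails.
#10 x5 - x8 = 14 - 2 = 12 — holds.
#11 values 14, 2, 17; x2 = 14 is not <= x8 = 2 — fails.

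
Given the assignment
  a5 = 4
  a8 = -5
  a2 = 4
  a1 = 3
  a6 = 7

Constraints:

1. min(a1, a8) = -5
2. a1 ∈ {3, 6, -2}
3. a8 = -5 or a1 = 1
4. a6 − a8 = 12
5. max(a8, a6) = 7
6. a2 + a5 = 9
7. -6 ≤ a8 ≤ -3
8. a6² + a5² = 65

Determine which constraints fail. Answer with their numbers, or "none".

Constraint 6 does not hold.

1. min(3, -5) = -5  ✓
2. a1 = 3 is in {3, 6, -2}  ✓
3. a8 = -5 = -5 (first disjunct)  ✓
4. a6 − a8 = 7 − (-5) = 12  ✓
5. max(-5, 7) = 7  ✓
6. a2 + a5 = 4 + 4 = 8, not 9  ✗
7. a8 = -5 lies in [-6, -3]  ✓
8. a6² + a5² = 7² + 4² = 49 + 16 = 65  ✓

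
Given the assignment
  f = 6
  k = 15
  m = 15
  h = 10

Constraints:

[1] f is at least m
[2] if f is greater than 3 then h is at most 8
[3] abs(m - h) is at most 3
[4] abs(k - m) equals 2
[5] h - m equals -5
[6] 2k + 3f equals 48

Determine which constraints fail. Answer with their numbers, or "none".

The assignment fails constraints 1, 2, 3, and 4.

[1] f = 6, m = 15; 6 < 15 (want ≥) — violated.
[2] f = 6 > 3, so we need h ≤ 8; but h = 10 > 8 — violated.
[3] abs(15 - 10) = 5; 5 > 3, exceeds bound 3 — violated.
[4] abs(15 - 15) = 0, not 2 — violated.
[5] h - m = 10 - 15 = -5 — OK.
[6] 2k + 3f = 2(15) + 3(6) = 48 — OK.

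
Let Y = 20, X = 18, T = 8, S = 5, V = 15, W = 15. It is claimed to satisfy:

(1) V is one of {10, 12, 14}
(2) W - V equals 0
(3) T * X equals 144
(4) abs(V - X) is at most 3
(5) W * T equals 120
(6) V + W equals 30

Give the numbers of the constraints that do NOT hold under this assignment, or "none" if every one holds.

Violated: 1.

(1) V = 15 is not in {10, 12, 14} — does not hold.
(2) W - V = 15 - 15 = 0 — holds.
(3) T * X = 8 * 18 = 144 — holds.
(4) abs(15 - 18) = 3; 3 ≤ 3 — holds.
(5) W * T = 15 * 8 = 120 — holds.
(6) V + W = 15 + 15 = 30 — holds.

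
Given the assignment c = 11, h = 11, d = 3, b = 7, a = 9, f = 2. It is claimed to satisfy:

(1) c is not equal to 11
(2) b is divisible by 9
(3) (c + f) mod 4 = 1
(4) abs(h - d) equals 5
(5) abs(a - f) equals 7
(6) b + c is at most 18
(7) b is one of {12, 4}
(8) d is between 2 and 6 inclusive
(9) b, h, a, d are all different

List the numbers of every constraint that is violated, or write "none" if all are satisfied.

The assignment fails constraints 1, 2, 4, 7.

(1) c = 11, but 11 is required to differ — fails.
(2) 7 = 9*0 + 7, so 9 does not divide 7 — fails.
(3) c + f = 13; 13 mod 4 = 1 — holds.
(4) abs(11 - 3) = 8, not 5 — fails.
(5) abs(9 - 2) = 7 — holds.
(6) b + c = 7 + 11 = 18; 18 ≤ 18 — holds.
(7) b = 7 is not in {12, 4} — fails.
(8) d = 3 lies in [2, 6] — holds.
(9) values 7, 11, 9, 3 are pairwise distinct — holds.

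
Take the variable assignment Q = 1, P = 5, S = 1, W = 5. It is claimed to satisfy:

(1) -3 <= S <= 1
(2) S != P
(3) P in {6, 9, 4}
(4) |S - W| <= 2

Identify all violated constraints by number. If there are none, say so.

(1) S = 1 lies in [-3, 1]  true
(2) S = 1, P = 5; distinct  true
(3) P = 5 is not in {6, 9, 4}  false
(4) |1 - 5| = 4; 4 > 2, exceeds bound 2  false

No — constraints 3, 4 are not satisfied.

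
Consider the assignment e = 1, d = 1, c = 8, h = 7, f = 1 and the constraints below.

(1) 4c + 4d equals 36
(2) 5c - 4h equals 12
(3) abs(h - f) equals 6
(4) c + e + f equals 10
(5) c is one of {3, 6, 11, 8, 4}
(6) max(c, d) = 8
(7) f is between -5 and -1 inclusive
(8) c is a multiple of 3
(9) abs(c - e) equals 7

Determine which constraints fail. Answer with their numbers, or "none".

(1) 4c + 4d = 4(8) + 4(1) = 36  ✔
(2) 5c - 4h = 5(8) - 4(7) = 12  ✔
(3) abs(7 - 1) = 6  ✔
(4) c + e + f = 8 + 1 + 1 = 10  ✔
(5) c = 8 is in {3, 6, 11, 8, 4}  ✔
(6) max(8, 1) = 8  ✔
(7) f = 1 is outside [-5, -1]  ✘
(8) 8 = 3*2 + 2, so 3 does not divide 8  ✘
(9) abs(8 - 1) = 7  ✔

The assignment fails constraints 7 and 8.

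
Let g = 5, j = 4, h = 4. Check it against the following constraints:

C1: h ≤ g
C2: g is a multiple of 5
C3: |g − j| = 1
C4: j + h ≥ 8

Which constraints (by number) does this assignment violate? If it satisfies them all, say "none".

C1: h = 4, g = 5; 4 ≤ 5  ✓
C2: 5 / 5 = 1, so 5 divides 5  ✓
C3: |5 − 4| = 1  ✓
C4: j + h = 4 + 4 = 8; 8 ≥ 8  ✓

The assignment satisfies every constraint.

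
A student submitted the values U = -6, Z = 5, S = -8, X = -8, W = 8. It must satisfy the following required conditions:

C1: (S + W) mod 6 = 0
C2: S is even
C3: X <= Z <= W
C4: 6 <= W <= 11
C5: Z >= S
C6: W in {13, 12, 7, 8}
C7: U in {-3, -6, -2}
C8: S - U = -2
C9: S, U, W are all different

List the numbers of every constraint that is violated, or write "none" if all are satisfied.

C1: S + W = 0; 0 mod 6 = 0 — holds.
C2: S = -8 is even — holds.
C3: values -8 <= 5 <= 8 — holds.
C4: W = 8 lies in [6, 11] — holds.
C5: Z = 5, S = -8; 5 ≥ -8 — holds.
C6: W = 8 is in {13, 12, 7, 8} — holds.
C7: U = -6 is in {-3, -6, -2} — holds.
C8: S - U = -8 - (-6) = -2 — holds.
C9: values -8, -6, 8 are pairwise distinct — holds.

No violations.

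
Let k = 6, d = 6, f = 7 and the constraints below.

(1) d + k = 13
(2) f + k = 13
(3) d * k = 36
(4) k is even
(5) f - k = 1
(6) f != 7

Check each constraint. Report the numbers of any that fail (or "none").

Constraints 1 and 6 do not hold.

(1) d + k = 6 + 6 = 12, not 13 — fails.
(2) f + k = 7 + 6 = 13 — holds.
(3) d * k = 6 * 6 = 36 — holds.
(4) k = 6 is even — holds.
(5) f - k = 7 - 6 = 1 — holds.
(6) f = 7, but 7 is required to differ — fails.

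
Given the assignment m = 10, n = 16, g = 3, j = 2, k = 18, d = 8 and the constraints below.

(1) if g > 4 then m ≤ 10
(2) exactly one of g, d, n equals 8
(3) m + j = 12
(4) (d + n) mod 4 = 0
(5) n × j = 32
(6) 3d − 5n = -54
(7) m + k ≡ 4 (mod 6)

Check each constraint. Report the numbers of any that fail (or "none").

Constraint 6 is violated.

(1) g = 3, not > 4; antecedent false, conditional vacuously true — OK.
(2) g=3, d=8, n=16; 1 of them equals 8 — OK.
(3) m + j = 10 + 2 = 12 — OK.
(4) d + n = 24; 24 mod 4 = 0 — OK.
(5) n × j = 16 × 2 = 32 — OK.
(6) 3d − 5n = 3(8) − 5(16) = -56, not -54 — violated.
(7) m + k = 28; 28 mod 6 = 4 — OK.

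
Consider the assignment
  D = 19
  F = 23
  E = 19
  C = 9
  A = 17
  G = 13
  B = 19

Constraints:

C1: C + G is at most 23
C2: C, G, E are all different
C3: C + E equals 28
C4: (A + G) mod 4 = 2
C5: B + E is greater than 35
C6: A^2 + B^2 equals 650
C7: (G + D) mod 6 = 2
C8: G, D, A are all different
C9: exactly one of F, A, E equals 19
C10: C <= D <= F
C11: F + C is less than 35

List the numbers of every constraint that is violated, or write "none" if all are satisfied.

Yes — all constraints hold.

C1: C + G = 9 + 13 = 22; 22 ≤ 23 — satisfied.
C2: values 9, 13, 19 are pairwise distinct — satisfied.
C3: C + E = 9 + 19 = 28 — satisfied.
C4: A + G = 30; 30 mod 4 = 2 — satisfied.
C5: B + E = 19 + 19 = 38; 38 > 35 — satisfied.
C6: A^2 + B^2 = 17^2 + 19^2 = 289 + 361 = 650 — satisfied.
C7: G + D = 32; 32 mod 6 = 2 — satisfied.
C8: values 13, 19, 17 are pairwise distinct — satisfied.
C9: F=23, A=17, E=19; 1 of them equals 19 — satisfied.
C10: values 9 <= 19 <= 23 — satisfied.
C11: F + C = 23 + 9 = 32; 32 < 35 — satisfied.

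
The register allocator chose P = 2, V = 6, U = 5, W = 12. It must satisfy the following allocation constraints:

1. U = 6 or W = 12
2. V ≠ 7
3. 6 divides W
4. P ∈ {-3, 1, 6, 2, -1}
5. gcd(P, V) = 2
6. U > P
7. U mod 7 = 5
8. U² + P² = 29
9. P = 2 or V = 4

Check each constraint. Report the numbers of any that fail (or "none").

1. U = 5 ≠ 6, but W = 12 = 12 (second disjunct) — OK.
2. V = 6, and 6 ≠ 7 — OK.
3. 12 / 6 = 2, so 6 divides 12 — OK.
4. P = 2 is in {-3, 1, 6, 2, -1} — OK.
5. gcd(2, 6) = 2 — OK.
6. U = 5, P = 2; 5 > 2 — OK.
7. 5 mod 7 = 5 — OK.
8. U² + P² = 5² + 2² = 25 + 4 = 29 — OK.
9. P = 2 = 2 (first disjunct) — OK.

No violations.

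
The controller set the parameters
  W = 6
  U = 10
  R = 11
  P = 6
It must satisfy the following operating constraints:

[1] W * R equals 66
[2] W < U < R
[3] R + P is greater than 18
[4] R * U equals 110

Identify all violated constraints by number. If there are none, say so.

[1] W * R = 6 * 11 = 66  holds
[2] values 6 < 10 < 11  holds
[3] R + P = 11 + 6 = 17; 17 ≤ 18, bound 18 not met  fails
[4] R * U = 11 * 10 = 110  holds

No — constraint 3 is not satisfied.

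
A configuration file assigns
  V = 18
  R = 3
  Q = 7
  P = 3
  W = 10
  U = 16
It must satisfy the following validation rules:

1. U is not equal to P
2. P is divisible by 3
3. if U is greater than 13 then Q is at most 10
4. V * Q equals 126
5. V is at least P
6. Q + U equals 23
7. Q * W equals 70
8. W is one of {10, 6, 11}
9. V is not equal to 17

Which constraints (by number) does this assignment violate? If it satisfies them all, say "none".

1. U = 16, P = 3; distinct — OK.
2. 3 / 3 = 1, so 3 divides 3 — OK.
3. U = 16 > 13, so we need Q ≤ 10; Q = 7 ≤ 10 — OK.
4. V * Q = 18 * 7 = 126 — OK.
5. V = 18, P = 3; 18 ≥ 3 — OK.
6. Q + U = 7 + 16 = 23 — OK.
7. Q * W = 7 * 10 = 70 — OK.
8. W = 10 is in {10, 6, 11} — OK.
9. V = 18, and 18 ≠ 17 — OK.

Yes — all constraints hold.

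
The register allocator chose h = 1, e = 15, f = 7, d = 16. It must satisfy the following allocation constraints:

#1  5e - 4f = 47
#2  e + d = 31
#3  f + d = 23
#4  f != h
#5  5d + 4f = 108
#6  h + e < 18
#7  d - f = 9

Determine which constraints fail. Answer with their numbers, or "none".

All constraints are satisfied.

#1 5e - 4f = 5(15) - 4(7) = 47  true
#2 e + d = 15 + 16 = 31  true
#3 f + d = 7 + 16 = 23  true
#4 f = 7, h = 1; distinct  true
#5 5d + 4f = 5(16) + 4(7) = 108  true
#6 h + e = 1 + 15 = 16; 16 < 18  true
#7 d - f = 16 - 7 = 9  true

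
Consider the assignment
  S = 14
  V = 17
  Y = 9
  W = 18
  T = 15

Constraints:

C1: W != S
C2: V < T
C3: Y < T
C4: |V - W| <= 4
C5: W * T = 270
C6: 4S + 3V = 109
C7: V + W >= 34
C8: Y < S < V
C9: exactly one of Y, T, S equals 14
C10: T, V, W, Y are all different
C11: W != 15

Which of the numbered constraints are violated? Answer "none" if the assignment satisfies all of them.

Constraints 2 and 6 are violated.

C1: W = 18, S = 14; distinct  yes
C2: V = 17, T = 15; 17 ≥ 15 (want <)  no
C3: Y = 9, T = 15; 9 < 15  yes
C4: |17 - 18| = 1; 1 ≤ 4  yes
C5: W * T = 18 * 15 = 270  yes
C6: 4S + 3V = 4(14) + 3(17) = 107, not 109  no
C7: V + W = 17 + 18 = 35; 35 ≥ 34  yes
C8: values 9 < 14 < 17  yes
C9: Y=9, T=15, S=14; 1 of them equals 14  yes
C10: values 15, 17, 18, 9 are pairwise distinct  yes
C11: W = 18, and 18 ≠ 15  yes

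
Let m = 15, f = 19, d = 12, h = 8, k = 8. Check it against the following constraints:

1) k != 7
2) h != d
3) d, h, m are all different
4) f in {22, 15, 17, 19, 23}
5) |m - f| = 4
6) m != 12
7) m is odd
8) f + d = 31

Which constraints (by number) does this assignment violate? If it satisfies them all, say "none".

1) k = 8, and 8 ≠ 7 — OK.
2) h = 8, d = 12; distinct — OK.
3) values 12, 8, 15 are pairwise distinct — OK.
4) f = 19 is in {22, 15, 17, 19, 23} — OK.
5) |15 - 19| = 4 — OK.
6) m = 15, and 15 ≠ 12 — OK.
7) m = 15 is odd — OK.
8) f + d = 19 + 12 = 31 — OK.

No violations.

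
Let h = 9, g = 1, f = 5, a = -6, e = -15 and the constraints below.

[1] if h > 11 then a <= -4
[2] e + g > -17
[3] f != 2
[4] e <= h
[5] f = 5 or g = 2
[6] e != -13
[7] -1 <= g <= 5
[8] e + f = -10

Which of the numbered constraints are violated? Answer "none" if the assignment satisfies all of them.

All constraints are satisfied.

[1] h = 9, not > 11; antecedent false, conditional vacuously true  true
[2] e + g = -15 + 1 = -14; -14 > -17  true
[3] f = 5, and 5 ≠ 2  true
[4] e = -15, h = 9; -15 ≤ 9  true
[5] f = 5 = 5 (first disjunct)  true
[6] e = -15, and -15 ≠ -13  true
[7] g = 1 lies in [-1, 5]  true
[8] e + f = -15 + 5 = -10  true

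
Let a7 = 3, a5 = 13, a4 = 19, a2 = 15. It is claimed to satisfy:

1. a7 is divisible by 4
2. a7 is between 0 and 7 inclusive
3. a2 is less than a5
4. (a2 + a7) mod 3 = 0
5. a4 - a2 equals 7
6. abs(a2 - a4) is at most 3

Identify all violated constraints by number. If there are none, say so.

1. 3 = 4*0 + 3, so 4 does not divide 3 — violated.
2. a7 = 3 lies in [0, 7] — satisfied.
3. a2 = 15, a5 = 13; 15 ≥ 13 (want <) — violated.
4. a2 + a7 = 18; 18 mod 3 = 0 — satisfied.
5. a4 - a2 = 19 - 15 = 4, not 7 — violated.
6. abs(15 - 19) = 4; 4 > 3, exceeds bound 3 — violated.

The assignment fails constraints 1, 3, 5, 6.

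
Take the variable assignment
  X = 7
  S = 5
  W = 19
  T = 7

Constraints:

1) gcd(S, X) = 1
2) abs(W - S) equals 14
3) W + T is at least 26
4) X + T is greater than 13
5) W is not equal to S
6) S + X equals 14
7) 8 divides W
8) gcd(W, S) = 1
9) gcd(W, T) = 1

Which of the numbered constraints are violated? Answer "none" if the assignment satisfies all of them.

Constraints 6 and 7 are violated.

1) gcd(5, 7) = 1  holds
2) abs(19 - 5) = 14  holds
3) W + T = 19 + 7 = 26; 26 ≥ 26  holds
4) X + T = 7 + 7 = 14; 14 > 13  holds
5) W = 19, S = 5; distinct  holds
6) S + X = 5 + 7 = 12, not 14  fails
7) 19 = 8*2 + 3, so 8 does not divide 19  fails
8) gcd(19, 5) = 1  holds
9) gcd(19, 7) = 1  holds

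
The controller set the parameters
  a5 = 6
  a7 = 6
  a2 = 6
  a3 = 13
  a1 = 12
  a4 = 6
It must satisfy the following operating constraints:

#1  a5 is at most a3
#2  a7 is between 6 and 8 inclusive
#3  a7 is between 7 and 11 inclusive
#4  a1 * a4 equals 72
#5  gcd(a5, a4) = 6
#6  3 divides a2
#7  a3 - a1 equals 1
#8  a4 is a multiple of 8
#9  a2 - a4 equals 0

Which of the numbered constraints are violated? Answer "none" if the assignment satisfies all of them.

Constraints 3 and 8 do not hold.

#1 a5 = 6, a3 = 13; 6 ≤ 13  ✓
#2 a7 = 6 lies in [6, 8]  ✓
#3 a7 = 6 is outside [7, 11]  ✗
#4 a1 * a4 = 12 * 6 = 72  ✓
#5 gcd(6, 6) = 6  ✓
#6 6 / 3 = 2, so 3 divides 6  ✓
#7 a3 - a1 = 13 - 12 = 1  ✓
#8 6 = 8*0 + 6, so 8 does not divide 6  ✗
#9 a2 - a4 = 6 - 6 = 0  ✓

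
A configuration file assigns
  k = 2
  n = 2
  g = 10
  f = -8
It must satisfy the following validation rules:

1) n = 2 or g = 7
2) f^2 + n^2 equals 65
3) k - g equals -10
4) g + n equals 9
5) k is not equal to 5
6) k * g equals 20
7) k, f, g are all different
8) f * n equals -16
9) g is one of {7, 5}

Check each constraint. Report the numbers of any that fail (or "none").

1) n = 2 = 2 (first disjunct) — OK.
2) f^2 + n^2 = (-8)^2 + 2^2 = 64 + 4 = 68, not 65 — violated.
3) k - g = 2 - 10 = -8, not -10 — violated.
4) g + n = 10 + 2 = 12, not 9 — violated.
5) k = 2, and 2 ≠ 5 — OK.
6) k * g = 2 * 10 = 20 — OK.
7) values 2, -8, 10 are pairwise distinct — OK.
8) f * n = -8 * 2 = -16 — OK.
9) g = 10 is not in {7, 5} — violated.

Constraints 2, 3, 4, 9 are violated.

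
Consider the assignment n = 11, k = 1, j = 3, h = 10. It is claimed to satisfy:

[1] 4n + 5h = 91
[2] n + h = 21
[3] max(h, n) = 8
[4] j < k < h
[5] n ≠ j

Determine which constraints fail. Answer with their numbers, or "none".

[1] 4n + 5h = 4(11) + 5(10) = 94, not 91 — fails.
[2] n + h = 11 + 10 = 21 — holds.
[3] max(10, 11) = 11, not 8 — fails.
[4] values 3, 1, 10; j = 3 is not < k = 1 — fails.
[5] n = 11, j = 3; distinct — holds.

No — constraints 1, 3, and 4 are not satisfied.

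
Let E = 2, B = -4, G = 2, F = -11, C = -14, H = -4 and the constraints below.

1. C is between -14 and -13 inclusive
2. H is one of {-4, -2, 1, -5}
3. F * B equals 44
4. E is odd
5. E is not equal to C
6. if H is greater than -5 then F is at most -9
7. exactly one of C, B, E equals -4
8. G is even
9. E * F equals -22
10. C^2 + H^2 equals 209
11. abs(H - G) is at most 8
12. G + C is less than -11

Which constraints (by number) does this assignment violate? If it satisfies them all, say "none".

1. C = -14 lies in [-14, -13]  true
2. H = -4 is in {-4, -2, 1, -5}  true
3. F * B = -11 * (-4) = 44  true
4. E = 2 is even  false
5. E = 2, C = -14; distinct  true
6. H = -4 > -5, so we need F ≤ -9; F = -11 ≤ -9  true
7. C=-14, B=-4, E=2; 1 of them equals -4  true
8. G = 2 is even  true
9. E * F = 2 * (-11) = -22  true
10. C^2 + H^2 = (-14)^2 + (-4)^2 = 196 + 16 = 212, not 209  false
11. abs(-4 - 2) = 6; 6 ≤ 8  true
12. G + C = 2 + (-14) = -12; -12 < -11  true

The assignment fails constraints 4 and 10.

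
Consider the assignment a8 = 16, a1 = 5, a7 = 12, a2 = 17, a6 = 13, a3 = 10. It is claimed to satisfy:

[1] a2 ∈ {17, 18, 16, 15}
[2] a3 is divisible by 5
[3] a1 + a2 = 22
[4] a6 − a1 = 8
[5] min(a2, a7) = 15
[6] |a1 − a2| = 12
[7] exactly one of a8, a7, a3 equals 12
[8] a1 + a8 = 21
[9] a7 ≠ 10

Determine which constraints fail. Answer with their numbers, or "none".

[1] a2 = 17 is in {17, 18, 16, 15}  true
[2] 10 / 5 = 2, so 5 divides 10  true
[3] a1 + a2 = 5 + 17 = 22  true
[4] a6 − a1 = 13 − 5 = 8  true
[5] min(17, 12) = 12, not 15  false
[6] |5 − 17| = 12  true
[7] a8=16, a7=12, a3=10; 1 of them equals 12  true
[8] a1 + a8 = 5 + 16 = 21  true
[9] a7 = 12, and 12 ≠ 10  true

No — constraint 5 is not satisfied.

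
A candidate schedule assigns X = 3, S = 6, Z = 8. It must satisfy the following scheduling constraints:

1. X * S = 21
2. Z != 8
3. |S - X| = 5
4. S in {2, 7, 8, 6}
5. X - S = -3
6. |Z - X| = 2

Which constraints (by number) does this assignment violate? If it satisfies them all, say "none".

1. X * S = 3 * 6 = 18, not 21 — violated.
2. Z = 8, but 8 is required to differ — violated.
3. |6 - 3| = 3, not 5 — violated.
4. S = 6 is in {2, 7, 8, 6} — satisfied.
5. X - S = 3 - 6 = -3 — satisfied.
6. |8 - 3| = 5, not 2 — violated.

The assignment fails constraints 1, 2, 3, and 6.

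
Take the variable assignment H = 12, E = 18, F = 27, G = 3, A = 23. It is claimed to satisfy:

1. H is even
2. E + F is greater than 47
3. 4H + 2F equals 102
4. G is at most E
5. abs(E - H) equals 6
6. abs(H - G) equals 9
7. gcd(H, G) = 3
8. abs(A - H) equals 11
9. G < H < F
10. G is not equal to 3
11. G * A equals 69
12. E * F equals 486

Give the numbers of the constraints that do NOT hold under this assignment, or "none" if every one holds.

1. H = 12 is even  ✔
2. E + F = 18 + 27 = 45; 45 ≤ 47, bound 47 not met  ✘
3. 4H + 2F = 4(12) + 2(27) = 102  ✔
4. G = 3, E = 18; 3 ≤ 18  ✔
5. abs(18 - 12) = 6  ✔
6. abs(12 - 3) = 9  ✔
7. gcd(12, 3) = 3  ✔
8. abs(23 - 12) = 11  ✔
9. values 3 < 12 < 27  ✔
10. G = 3, but 3 is required to differ  ✘
11. G * A = 3 * 23 = 69  ✔
12. E * F = 18 * 27 = 486  ✔

Constraints 2, 10 are violated.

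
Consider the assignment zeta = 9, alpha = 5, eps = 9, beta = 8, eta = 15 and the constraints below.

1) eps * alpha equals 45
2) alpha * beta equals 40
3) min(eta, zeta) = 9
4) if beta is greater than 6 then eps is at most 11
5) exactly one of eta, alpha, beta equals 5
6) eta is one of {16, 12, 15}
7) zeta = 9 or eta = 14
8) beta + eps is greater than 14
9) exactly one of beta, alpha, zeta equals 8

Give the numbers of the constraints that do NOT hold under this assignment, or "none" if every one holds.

1) eps * alpha = 9 * 5 = 45 — holds.
2) alpha * beta = 5 * 8 = 40 — holds.
3) min(15, 9) = 9 — holds.
4) beta = 8 > 6, so we need eps ≤ 11; eps = 9 ≤ 11 — holds.
5) eta=15, alpha=5, beta=8; 1 of them equals 5 — holds.
6) eta = 15 is in {16, 12, 15} — holds.
7) zeta = 9 = 9 (first disjunct) — holds.
8) beta + eps = 8 + 9 = 17; 17 > 14 — holds.
9) beta=8, alpha=5, zeta=9; 1 of them equals 8 — holds.

All constraints are satisfied.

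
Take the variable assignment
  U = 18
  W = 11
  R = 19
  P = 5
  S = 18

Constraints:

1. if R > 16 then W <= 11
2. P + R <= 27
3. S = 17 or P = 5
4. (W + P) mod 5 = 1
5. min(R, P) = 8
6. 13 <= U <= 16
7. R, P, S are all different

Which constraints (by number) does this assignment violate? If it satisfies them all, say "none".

1. R = 19 > 16, so we need W ≤ 11; W = 11 ≤ 11 — OK.
2. P + R = 5 + 19 = 24; 24 ≤ 27 — OK.
3. S = 18 ≠ 17, but P = 5 = 5 (second disjunct) — OK.
4. W + P = 16; 16 mod 5 = 1 — OK.
5. min(19, 5) = 5, not 8 — violated.
6. U = 18 is outside [13, 16] — violated.
7. values 19, 5, 18 are pairwise distinct — OK.

Constraints 5, 6 do not hold.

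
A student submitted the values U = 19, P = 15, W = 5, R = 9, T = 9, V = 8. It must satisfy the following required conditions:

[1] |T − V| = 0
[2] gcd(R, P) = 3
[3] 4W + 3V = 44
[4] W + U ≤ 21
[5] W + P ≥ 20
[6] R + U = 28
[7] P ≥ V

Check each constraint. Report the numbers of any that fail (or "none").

The assignment fails constraints 1 and 4.

[1] |9 − 8| = 1, not 0 — violated.
[2] gcd(9, 15) = 3 — OK.
[3] 4W + 3V = 4(5) + 3(8) = 44 — OK.
[4] W + U = 5 + 19 = 24; 24 > 21, bound 21 not met — violated.
[5] W + P = 5 + 15 = 20; 20 ≥ 20 — OK.
[6] R + U = 9 + 19 = 28 — OK.
[7] P = 15, V = 8; 15 ≥ 8 — OK.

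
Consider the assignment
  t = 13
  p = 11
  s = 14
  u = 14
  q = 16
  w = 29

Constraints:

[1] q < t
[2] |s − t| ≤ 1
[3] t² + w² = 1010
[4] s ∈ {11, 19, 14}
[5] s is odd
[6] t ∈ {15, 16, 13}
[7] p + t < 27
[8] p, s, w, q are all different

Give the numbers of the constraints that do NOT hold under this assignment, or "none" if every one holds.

[1] q = 16, t = 13; 16 ≥ 13 (want <) — violated.
[2] |14 − 13| = 1; 1 ≤ 1 — satisfied.
[3] t² + w² = 13² + 29² = 169 + 841 = 1010 — satisfied.
[4] s = 14 is in {11, 19, 14} — satisfied.
[5] s = 14 is even — violated.
[6] t = 13 is in {15, 16, 13} — satisfied.
[7] p + t = 11 + 13 = 24; 24 < 27 — satisfied.
[8] values 11, 14, 29, 16 are pairwise distinct — satisfied.

The assignment fails constraints 1, 5.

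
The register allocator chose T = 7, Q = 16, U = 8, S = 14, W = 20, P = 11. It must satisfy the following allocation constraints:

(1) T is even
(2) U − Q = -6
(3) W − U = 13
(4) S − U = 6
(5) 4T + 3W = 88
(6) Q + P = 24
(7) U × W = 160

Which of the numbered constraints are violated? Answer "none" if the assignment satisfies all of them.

The assignment fails constraints 1, 2, 3, and 6.

(1) T = 7 is odd  ✘
(2) U − Q = 8 − 16 = -8, not -6  ✘
(3) W − U = 20 − 8 = 12, not 13  ✘
(4) S − U = 14 − 8 = 6  ✔
(5) 4T + 3W = 4(7) + 3(20) = 88  ✔
(6) Q + P = 16 + 11 = 27, not 24  ✘
(7) U × W = 8 × 20 = 160  ✔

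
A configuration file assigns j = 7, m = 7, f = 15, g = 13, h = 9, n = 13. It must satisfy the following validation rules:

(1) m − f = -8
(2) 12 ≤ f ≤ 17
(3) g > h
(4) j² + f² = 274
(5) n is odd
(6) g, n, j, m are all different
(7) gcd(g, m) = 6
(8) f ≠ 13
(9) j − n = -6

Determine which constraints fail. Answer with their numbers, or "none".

No — constraints 6 and 7 are not satisfied.

(1) m − f = 7 − 15 = -8  OK
(2) f = 15 lies in [12, 17]  OK
(3) g = 13, h = 9; 13 > 9  OK
(4) j² + f² = 7² + 15² = 49 + 225 = 274  OK
(5) n = 13 is odd  OK
(6) g = n = 13, not all different  FAIL
(7) gcd(13, 7) = 1, not 6  FAIL
(8) f = 15, and 15 ≠ 13  OK
(9) j − n = 7 − 13 = -6  OK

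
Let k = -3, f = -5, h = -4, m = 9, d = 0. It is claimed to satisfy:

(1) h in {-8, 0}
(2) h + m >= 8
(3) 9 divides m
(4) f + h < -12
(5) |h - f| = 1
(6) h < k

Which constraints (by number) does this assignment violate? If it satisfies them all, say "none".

The assignment fails constraints 1, 2, 4.

(1) h = -4 is not in {-8, 0}  ✗
(2) h + m = -4 + 9 = 5; 5 < 8, bound 8 not met  ✗
(3) 9 / 9 = 1, so 9 divides 9  ✓
(4) f + h = -5 + (-4) = -9; -9 ≥ -12, bound -12 not met  ✗
(5) |-4 - (-5)| = 1  ✓
(6) h = -4, k = -3; -4 < -3  ✓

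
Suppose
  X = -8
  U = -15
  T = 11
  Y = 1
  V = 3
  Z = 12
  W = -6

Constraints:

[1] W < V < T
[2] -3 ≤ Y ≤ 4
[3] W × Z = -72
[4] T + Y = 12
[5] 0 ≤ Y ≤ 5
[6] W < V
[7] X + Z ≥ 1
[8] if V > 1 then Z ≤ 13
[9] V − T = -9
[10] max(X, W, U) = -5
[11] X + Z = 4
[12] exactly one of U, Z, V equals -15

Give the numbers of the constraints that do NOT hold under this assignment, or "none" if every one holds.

[1] values -6 < 3 < 11 — holds.
[2] Y = 1 lies in [-3, 4] — holds.
[3] W × Z = -6 × 12 = -72 — holds.
[4] T + Y = 11 + 1 = 12 — holds.
[5] Y = 1 lies in [0, 5] — holds.
[6] W = -6, V = 3; -6 < 3 — holds.
[7] X + Z = -8 + 12 = 4; 4 ≥ 1 — holds.
[8] V = 3 > 1, so we need Z ≤ 13; Z = 12 ≤ 13 — holds.
[9] V − T = 3 − 11 = -8, not -9 — does not hold.
[10] max(-8, -6, -15) = -6, not -5 — does not hold.
[11] X + Z = -8 + 12 = 4 — holds.
[12] U=-15, Z=12, V=3; 1 of them equals -15 — holds.

Constraints 9 and 10 do not hold.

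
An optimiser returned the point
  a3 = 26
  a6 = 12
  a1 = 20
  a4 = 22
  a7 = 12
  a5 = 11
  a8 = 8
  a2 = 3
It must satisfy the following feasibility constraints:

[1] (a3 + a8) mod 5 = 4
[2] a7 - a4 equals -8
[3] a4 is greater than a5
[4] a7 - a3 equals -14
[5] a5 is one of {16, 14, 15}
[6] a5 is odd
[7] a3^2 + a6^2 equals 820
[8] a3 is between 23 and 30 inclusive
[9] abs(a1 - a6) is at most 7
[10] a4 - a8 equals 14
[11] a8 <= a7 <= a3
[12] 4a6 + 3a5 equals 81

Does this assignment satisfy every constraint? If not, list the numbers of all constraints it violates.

[1] a3 + a8 = 34; 34 mod 5 = 4  OK
[2] a7 - a4 = 12 - 22 = -10, not -8  FAIL
[3] a4 = 22, a5 = 11; 22 > 11  OK
[4] a7 - a3 = 12 - 26 = -14  OK
[5] a5 = 11 is not in {16, 14, 15}  FAIL
[6] a5 = 11 is odd  OK
[7] a3^2 + a6^2 = 26^2 + 12^2 = 676 + 144 = 820  OK
[8] a3 = 26 lies in [23, 30]  OK
[9] abs(20 - 12) = 8; 8 > 7, exceeds bound 7  FAIL
[10] a4 - a8 = 22 - 8 = 14  OK
[11] values 8 <= 12 <= 26  OK
[12] 4a6 + 3a5 = 4(12) + 3(11) = 81  OK

Constraints 2, 5, 9 do not hold.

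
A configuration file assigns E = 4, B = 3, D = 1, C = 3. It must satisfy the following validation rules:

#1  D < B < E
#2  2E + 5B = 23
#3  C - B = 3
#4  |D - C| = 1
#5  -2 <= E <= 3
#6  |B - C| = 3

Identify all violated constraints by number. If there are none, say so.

#1 values 1 < 3 < 4 — satisfied.
#2 2E + 5B = 2(4) + 5(3) = 23 — satisfied.
#3 C - B = 3 - 3 = 0, not 3 — violated.
#4 |1 - 3| = 2, not 1 — violated.
#5 E = 4 is outside [-2, 3] — violated.
#6 |3 - 3| = 0, not 3 — violated.

The assignment fails constraints 3, 4, 5, and 6.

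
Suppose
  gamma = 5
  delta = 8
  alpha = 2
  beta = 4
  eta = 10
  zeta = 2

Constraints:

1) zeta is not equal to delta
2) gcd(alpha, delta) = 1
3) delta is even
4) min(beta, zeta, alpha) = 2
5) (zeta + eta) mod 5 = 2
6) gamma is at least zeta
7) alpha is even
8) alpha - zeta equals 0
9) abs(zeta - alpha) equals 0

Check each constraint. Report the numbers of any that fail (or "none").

Constraint 2 does not hold.

1) zeta = 2, delta = 8; distinct — holds.
2) gcd(2, 8) = 2, not 1 — does not hold.
3) delta = 8 is even — holds.
4) min(4, 2, 2) = 2 — holds.
5) zeta + eta = 12; 12 mod 5 = 2 — holds.
6) gamma = 5, zeta = 2; 5 ≥ 2 — holds.
7) alpha = 2 is even — holds.
8) alpha - zeta = 2 - 2 = 0 — holds.
9) abs(2 - 2) = 0 — holds.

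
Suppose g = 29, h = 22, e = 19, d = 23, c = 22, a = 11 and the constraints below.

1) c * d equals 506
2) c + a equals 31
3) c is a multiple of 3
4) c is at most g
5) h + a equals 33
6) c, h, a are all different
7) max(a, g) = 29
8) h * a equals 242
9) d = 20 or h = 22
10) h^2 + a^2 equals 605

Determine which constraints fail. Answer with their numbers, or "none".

1) c * d = 22 * 23 = 506 — OK.
2) c + a = 22 + 11 = 33, not 31 — violated.
3) 22 = 3*7 + 1, so 3 does not divide 22 — violated.
4) c = 22, g = 29; 22 ≤ 29 — OK.
5) h + a = 22 + 11 = 33 — OK.
6) c = h = 22, not all different — violated.
7) max(11, 29) = 29 — OK.
8) h * a = 22 * 11 = 242 — OK.
9) d = 23 ≠ 20, but h = 22 = 22 (second disjunct) — OK.
10) h^2 + a^2 = 22^2 + 11^2 = 484 + 121 = 605 — OK.

Constraints 2, 3, 6 are violated.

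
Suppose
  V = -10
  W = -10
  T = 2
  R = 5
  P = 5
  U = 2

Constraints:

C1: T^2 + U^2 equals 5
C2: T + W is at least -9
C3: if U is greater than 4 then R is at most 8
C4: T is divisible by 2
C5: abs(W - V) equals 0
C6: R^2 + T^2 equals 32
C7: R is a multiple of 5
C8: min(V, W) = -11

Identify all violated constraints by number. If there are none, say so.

Constraints 1, 6, 8 do not hold.

C1: T^2 + U^2 = 2^2 + 2^2 = 4 + 4 = 8, not 5  fails
C2: T + W = 2 + (-10) = -8; -8 ≥ -9  holds
C3: U = 2, not > 4; antecedent false, conditional vacuously true  holds
C4: 2 / 2 = 1, so 2 divides 2  holds
C5: abs(-10 - (-10)) = 0  holds
C6: R^2 + T^2 = 5^2 + 2^2 = 25 + 4 = 29, not 32  fails
C7: 5 / 5 = 1, so 5 divides 5  holds
C8: min(-10, -10) = -10, not -11  fails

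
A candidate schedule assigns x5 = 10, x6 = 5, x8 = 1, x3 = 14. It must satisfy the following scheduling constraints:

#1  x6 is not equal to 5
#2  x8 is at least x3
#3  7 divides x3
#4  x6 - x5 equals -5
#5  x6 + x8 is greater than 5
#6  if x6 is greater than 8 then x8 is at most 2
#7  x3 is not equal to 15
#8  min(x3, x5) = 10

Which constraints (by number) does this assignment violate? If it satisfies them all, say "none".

Constraints 1 and 2 do not hold.

#1 x6 = 5, but 5 is required to differ — fails.
#2 x8 = 1, x3 = 14; 1 < 14 (want ≥) — fails.
#3 14 / 7 = 2, so 7 divides 14 — holds.
#4 x6 - x5 = 5 - 10 = -5 — holds.
#5 x6 + x8 = 5 + 1 = 6; 6 > 5 — holds.
#6 x6 = 5, not > 8; antecedent false, conditional vacuously true — holds.
#7 x3 = 14, and 14 ≠ 15 — holds.
#8 min(14, 10) = 10 — holds.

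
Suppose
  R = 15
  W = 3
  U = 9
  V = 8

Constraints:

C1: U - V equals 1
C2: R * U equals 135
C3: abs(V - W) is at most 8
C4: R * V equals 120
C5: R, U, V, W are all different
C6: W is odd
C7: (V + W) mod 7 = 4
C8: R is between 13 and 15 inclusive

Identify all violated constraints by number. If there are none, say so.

C1: U - V = 9 - 8 = 1 — satisfied.
C2: R * U = 15 * 9 = 135 — satisfied.
C3: abs(8 - 3) = 5; 5 ≤ 8 — satisfied.
C4: R * V = 15 * 8 = 120 — satisfied.
C5: values 15, 9, 8, 3 are pairwise distinct — satisfied.
C6: W = 3 is odd — satisfied.
C7: V + W = 11; 11 mod 7 = 4 — satisfied.
C8: R = 15 lies in [13, 15] — satisfied.

All constraints are satisfied.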